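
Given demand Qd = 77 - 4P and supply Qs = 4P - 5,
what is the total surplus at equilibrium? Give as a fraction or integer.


Find equilibrium: 77 - 4P = 4P - 5
77 + 5 = 8P
P* = 82/8 = 41/4
Q* = 4*41/4 - 5 = 36
Inverse demand: P = 77/4 - Q/4, so P_max = 77/4
Inverse supply: P = 5/4 + Q/4, so P_min = 5/4
CS = (1/2) * 36 * (77/4 - 41/4) = 162
PS = (1/2) * 36 * (41/4 - 5/4) = 162
TS = CS + PS = 162 + 162 = 324

324


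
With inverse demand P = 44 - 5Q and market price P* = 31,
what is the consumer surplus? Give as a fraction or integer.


Maximum willingness to pay (at Q=0): P_max = 44
Quantity demanded at P* = 31:
Q* = (44 - 31)/5 = 13/5
CS = (1/2) * Q* * (P_max - P*)
CS = (1/2) * 13/5 * (44 - 31)
CS = (1/2) * 13/5 * 13 = 169/10

169/10


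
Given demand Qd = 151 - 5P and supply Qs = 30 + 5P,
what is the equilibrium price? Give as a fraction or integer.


At equilibrium, Qd = Qs.
151 - 5P = 30 + 5P
151 - 30 = 5P + 5P
121 = 10P
P* = 121/10 = 121/10

121/10


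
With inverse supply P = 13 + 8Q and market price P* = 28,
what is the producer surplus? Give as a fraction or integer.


Minimum supply price (at Q=0): P_min = 13
Quantity supplied at P* = 28:
Q* = (28 - 13)/8 = 15/8
PS = (1/2) * Q* * (P* - P_min)
PS = (1/2) * 15/8 * (28 - 13)
PS = (1/2) * 15/8 * 15 = 225/16

225/16


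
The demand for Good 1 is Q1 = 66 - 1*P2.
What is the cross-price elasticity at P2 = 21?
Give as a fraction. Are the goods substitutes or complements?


dQ1/dP2 = -1
At P2 = 21: Q1 = 66 - 1*21 = 45
Exy = (dQ1/dP2)(P2/Q1) = -1 * 21 / 45 = -7/15
Since Exy < 0, the goods are complements.

-7/15 (complements)


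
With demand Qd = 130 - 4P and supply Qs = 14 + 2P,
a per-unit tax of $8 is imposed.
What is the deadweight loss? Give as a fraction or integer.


Pre-tax equilibrium quantity: Q* = 158/3
Post-tax equilibrium quantity: Q_tax = 42
Reduction in quantity: Q* - Q_tax = 32/3
DWL = (1/2) * tax * (Q* - Q_tax)
DWL = (1/2) * 8 * 32/3 = 128/3

128/3


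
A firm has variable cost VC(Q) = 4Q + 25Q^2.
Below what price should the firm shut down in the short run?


AVC(Q) = VC(Q)/Q = 4 + 25Q
AVC is increasing in Q, so minimum AVC is at Q -> 0+.
Min AVC = 4
The firm should shut down if P < 4.

4


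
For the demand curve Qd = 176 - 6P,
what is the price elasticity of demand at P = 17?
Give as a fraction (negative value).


dQ/dP = -6
At P = 17: Q = 176 - 6*17 = 74
E = (dQ/dP)(P/Q) = (-6)(17/74) = -51/37

-51/37


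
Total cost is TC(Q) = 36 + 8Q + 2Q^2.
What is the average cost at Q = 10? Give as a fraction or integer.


TC(10) = 36 + 8*10 + 2*10^2
TC(10) = 36 + 80 + 200 = 316
AC = TC/Q = 316/10 = 158/5

158/5


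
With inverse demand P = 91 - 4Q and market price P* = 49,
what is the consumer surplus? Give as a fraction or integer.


Maximum willingness to pay (at Q=0): P_max = 91
Quantity demanded at P* = 49:
Q* = (91 - 49)/4 = 21/2
CS = (1/2) * Q* * (P_max - P*)
CS = (1/2) * 21/2 * (91 - 49)
CS = (1/2) * 21/2 * 42 = 441/2

441/2


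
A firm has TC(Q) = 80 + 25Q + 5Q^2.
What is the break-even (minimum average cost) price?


AC(Q) = 80/Q + 25 + 5Q
To minimize: dAC/dQ = -80/Q^2 + 5 = 0
Q^2 = 80/5 = 16
Q* = 4
Min AC = 80/4 + 25 + 5*4
Min AC = 20 + 25 + 20 = 65

65


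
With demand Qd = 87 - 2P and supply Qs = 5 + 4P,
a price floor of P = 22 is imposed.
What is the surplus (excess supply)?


At P = 22:
Qd = 87 - 2*22 = 43
Qs = 5 + 4*22 = 93
Surplus = Qs - Qd = 93 - 43 = 50

50


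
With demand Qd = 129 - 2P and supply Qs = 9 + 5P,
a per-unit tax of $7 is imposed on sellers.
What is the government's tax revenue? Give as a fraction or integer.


With tax on sellers, new supply: Qs' = 9 + 5(P - 7)
= 5P - 26
New equilibrium quantity:
Q_new = 593/7
Tax revenue = tax * Q_new = 7 * 593/7 = 593

593


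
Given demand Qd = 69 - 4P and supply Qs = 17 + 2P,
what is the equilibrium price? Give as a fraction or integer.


At equilibrium, Qd = Qs.
69 - 4P = 17 + 2P
69 - 17 = 4P + 2P
52 = 6P
P* = 52/6 = 26/3

26/3


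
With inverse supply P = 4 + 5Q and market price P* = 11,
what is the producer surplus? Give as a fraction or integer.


Minimum supply price (at Q=0): P_min = 4
Quantity supplied at P* = 11:
Q* = (11 - 4)/5 = 7/5
PS = (1/2) * Q* * (P* - P_min)
PS = (1/2) * 7/5 * (11 - 4)
PS = (1/2) * 7/5 * 7 = 49/10

49/10


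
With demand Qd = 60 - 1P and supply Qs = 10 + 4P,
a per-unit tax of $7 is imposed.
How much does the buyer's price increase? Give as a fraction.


With a per-unit tax, the buyer's price increase depends on relative slopes.
Supply slope: d = 4, Demand slope: b = 1
Buyer's price increase = d * tax / (b + d)
= 4 * 7 / (1 + 4)
= 28 / 5 = 28/5

28/5


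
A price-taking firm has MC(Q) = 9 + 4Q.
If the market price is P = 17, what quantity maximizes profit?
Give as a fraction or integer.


In perfect competition, profit is maximized where P = MC.
17 = 9 + 4Q
8 = 4Q
Q* = 8/4 = 2

2


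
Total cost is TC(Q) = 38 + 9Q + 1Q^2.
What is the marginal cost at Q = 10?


MC = dTC/dQ = 9 + 2*1*Q
At Q = 10:
MC = 9 + 2*10
MC = 9 + 20 = 29

29


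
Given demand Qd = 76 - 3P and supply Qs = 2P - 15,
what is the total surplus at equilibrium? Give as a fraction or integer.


Find equilibrium: 76 - 3P = 2P - 15
76 + 15 = 5P
P* = 91/5 = 91/5
Q* = 2*91/5 - 15 = 107/5
Inverse demand: P = 76/3 - Q/3, so P_max = 76/3
Inverse supply: P = 15/2 + Q/2, so P_min = 15/2
CS = (1/2) * 107/5 * (76/3 - 91/5) = 11449/150
PS = (1/2) * 107/5 * (91/5 - 15/2) = 11449/100
TS = CS + PS = 11449/150 + 11449/100 = 11449/60

11449/60


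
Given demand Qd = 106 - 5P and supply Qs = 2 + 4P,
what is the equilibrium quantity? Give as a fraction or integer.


First find equilibrium price:
106 - 5P = 2 + 4P
P* = 104/9 = 104/9
Then substitute into demand:
Q* = 106 - 5 * 104/9 = 434/9

434/9


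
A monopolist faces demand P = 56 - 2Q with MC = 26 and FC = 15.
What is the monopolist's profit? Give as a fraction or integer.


MR = MC: 56 - 4Q = 26
Q* = 15/2
P* = 56 - 2*15/2 = 41
Profit = (P* - MC)*Q* - FC
= (41 - 26)*15/2 - 15
= 15*15/2 - 15
= 225/2 - 15 = 195/2

195/2


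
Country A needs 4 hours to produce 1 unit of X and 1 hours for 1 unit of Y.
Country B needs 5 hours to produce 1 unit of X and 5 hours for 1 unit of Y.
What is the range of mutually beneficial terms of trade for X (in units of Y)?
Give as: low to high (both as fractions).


Opportunity cost of X for Country A = hours_X / hours_Y = 4/1 = 4 units of Y
Opportunity cost of X for Country B = hours_X / hours_Y = 5/5 = 1 units of Y
Terms of trade must be between the two opportunity costs.
Range: 1 to 4

1 to 4


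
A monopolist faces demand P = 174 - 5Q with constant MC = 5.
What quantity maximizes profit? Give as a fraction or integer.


TR = P*Q = (174 - 5Q)Q = 174Q - 5Q^2
MR = dTR/dQ = 174 - 10Q
Set MR = MC:
174 - 10Q = 5
169 = 10Q
Q* = 169/10 = 169/10

169/10


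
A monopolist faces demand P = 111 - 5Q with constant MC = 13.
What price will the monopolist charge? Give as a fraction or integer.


MR = 111 - 10Q
Set MR = MC: 111 - 10Q = 13
Q* = 49/5
Substitute into demand:
P* = 111 - 5*49/5 = 62

62


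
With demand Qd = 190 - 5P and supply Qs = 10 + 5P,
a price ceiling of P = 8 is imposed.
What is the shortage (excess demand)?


At P = 8:
Qd = 190 - 5*8 = 150
Qs = 10 + 5*8 = 50
Shortage = Qd - Qs = 150 - 50 = 100

100


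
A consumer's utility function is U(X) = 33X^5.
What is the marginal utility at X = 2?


MU = dU/dX = 33*5*X^(5-1)
MU = 165*X^4
At X = 2:
MU = 165 * 2^4
MU = 165 * 16 = 2640

2640


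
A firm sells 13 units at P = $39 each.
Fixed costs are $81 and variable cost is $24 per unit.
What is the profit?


Total Revenue = P * Q = 39 * 13 = $507
Total Cost = FC + VC*Q = 81 + 24*13 = $393
Profit = TR - TC = 507 - 393 = $114

$114


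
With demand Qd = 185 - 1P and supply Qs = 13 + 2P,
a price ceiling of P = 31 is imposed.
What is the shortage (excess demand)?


At P = 31:
Qd = 185 - 1*31 = 154
Qs = 13 + 2*31 = 75
Shortage = Qd - Qs = 154 - 75 = 79

79


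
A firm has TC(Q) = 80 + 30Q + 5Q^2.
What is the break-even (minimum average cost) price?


AC(Q) = 80/Q + 30 + 5Q
To minimize: dAC/dQ = -80/Q^2 + 5 = 0
Q^2 = 80/5 = 16
Q* = 4
Min AC = 80/4 + 30 + 5*4
Min AC = 20 + 30 + 20 = 70

70


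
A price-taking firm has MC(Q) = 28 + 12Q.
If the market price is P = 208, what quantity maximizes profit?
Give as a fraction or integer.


In perfect competition, profit is maximized where P = MC.
208 = 28 + 12Q
180 = 12Q
Q* = 180/12 = 15

15


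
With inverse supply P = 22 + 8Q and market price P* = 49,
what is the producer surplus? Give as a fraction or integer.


Minimum supply price (at Q=0): P_min = 22
Quantity supplied at P* = 49:
Q* = (49 - 22)/8 = 27/8
PS = (1/2) * Q* * (P* - P_min)
PS = (1/2) * 27/8 * (49 - 22)
PS = (1/2) * 27/8 * 27 = 729/16

729/16


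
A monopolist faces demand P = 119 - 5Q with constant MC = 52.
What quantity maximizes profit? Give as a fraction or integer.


TR = P*Q = (119 - 5Q)Q = 119Q - 5Q^2
MR = dTR/dQ = 119 - 10Q
Set MR = MC:
119 - 10Q = 52
67 = 10Q
Q* = 67/10 = 67/10

67/10


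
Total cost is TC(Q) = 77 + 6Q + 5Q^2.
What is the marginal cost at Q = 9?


MC = dTC/dQ = 6 + 2*5*Q
At Q = 9:
MC = 6 + 10*9
MC = 6 + 90 = 96

96


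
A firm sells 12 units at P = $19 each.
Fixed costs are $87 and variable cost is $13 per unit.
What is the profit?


Total Revenue = P * Q = 19 * 12 = $228
Total Cost = FC + VC*Q = 87 + 13*12 = $243
Profit = TR - TC = 228 - 243 = $-15

$-15


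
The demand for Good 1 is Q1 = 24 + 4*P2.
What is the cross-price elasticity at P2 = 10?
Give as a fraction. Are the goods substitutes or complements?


dQ1/dP2 = 4
At P2 = 10: Q1 = 24 + 4*10 = 64
Exy = (dQ1/dP2)(P2/Q1) = 4 * 10 / 64 = 5/8
Since Exy > 0, the goods are substitutes.

5/8 (substitutes)


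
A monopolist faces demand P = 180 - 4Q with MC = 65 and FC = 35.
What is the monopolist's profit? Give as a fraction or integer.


MR = MC: 180 - 8Q = 65
Q* = 115/8
P* = 180 - 4*115/8 = 245/2
Profit = (P* - MC)*Q* - FC
= (245/2 - 65)*115/8 - 35
= 115/2*115/8 - 35
= 13225/16 - 35 = 12665/16

12665/16


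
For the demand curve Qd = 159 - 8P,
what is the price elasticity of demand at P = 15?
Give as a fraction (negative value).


dQ/dP = -8
At P = 15: Q = 159 - 8*15 = 39
E = (dQ/dP)(P/Q) = (-8)(15/39) = -40/13

-40/13


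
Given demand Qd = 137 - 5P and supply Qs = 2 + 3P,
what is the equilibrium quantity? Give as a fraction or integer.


First find equilibrium price:
137 - 5P = 2 + 3P
P* = 135/8 = 135/8
Then substitute into demand:
Q* = 137 - 5 * 135/8 = 421/8

421/8


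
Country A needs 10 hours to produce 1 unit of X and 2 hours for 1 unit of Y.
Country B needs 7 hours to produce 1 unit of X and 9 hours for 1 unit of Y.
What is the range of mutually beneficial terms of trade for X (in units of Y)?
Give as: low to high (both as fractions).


Opportunity cost of X for Country A = hours_X / hours_Y = 10/2 = 5 units of Y
Opportunity cost of X for Country B = hours_X / hours_Y = 7/9 = 7/9 units of Y
Terms of trade must be between the two opportunity costs.
Range: 7/9 to 5

7/9 to 5


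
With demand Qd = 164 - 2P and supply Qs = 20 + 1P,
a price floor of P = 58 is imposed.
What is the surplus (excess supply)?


At P = 58:
Qd = 164 - 2*58 = 48
Qs = 20 + 1*58 = 78
Surplus = Qs - Qd = 78 - 48 = 30

30


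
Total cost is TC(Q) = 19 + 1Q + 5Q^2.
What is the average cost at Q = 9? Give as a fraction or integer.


TC(9) = 19 + 1*9 + 5*9^2
TC(9) = 19 + 9 + 405 = 433
AC = TC/Q = 433/9 = 433/9

433/9


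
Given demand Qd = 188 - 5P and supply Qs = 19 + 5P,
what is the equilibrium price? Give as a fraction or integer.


At equilibrium, Qd = Qs.
188 - 5P = 19 + 5P
188 - 19 = 5P + 5P
169 = 10P
P* = 169/10 = 169/10

169/10


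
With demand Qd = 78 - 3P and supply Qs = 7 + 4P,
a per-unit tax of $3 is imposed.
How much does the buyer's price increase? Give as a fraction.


With a per-unit tax, the buyer's price increase depends on relative slopes.
Supply slope: d = 4, Demand slope: b = 3
Buyer's price increase = d * tax / (b + d)
= 4 * 3 / (3 + 4)
= 12 / 7 = 12/7

12/7


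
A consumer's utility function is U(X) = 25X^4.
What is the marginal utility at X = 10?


MU = dU/dX = 25*4*X^(4-1)
MU = 100*X^3
At X = 10:
MU = 100 * 10^3
MU = 100 * 1000 = 100000

100000


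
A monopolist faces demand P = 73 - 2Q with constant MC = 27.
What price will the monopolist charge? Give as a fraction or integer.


MR = 73 - 4Q
Set MR = MC: 73 - 4Q = 27
Q* = 23/2
Substitute into demand:
P* = 73 - 2*23/2 = 50

50


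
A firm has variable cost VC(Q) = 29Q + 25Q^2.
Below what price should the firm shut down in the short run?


AVC(Q) = VC(Q)/Q = 29 + 25Q
AVC is increasing in Q, so minimum AVC is at Q -> 0+.
Min AVC = 29
The firm should shut down if P < 29.

29


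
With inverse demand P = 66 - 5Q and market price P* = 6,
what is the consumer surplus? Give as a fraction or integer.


Maximum willingness to pay (at Q=0): P_max = 66
Quantity demanded at P* = 6:
Q* = (66 - 6)/5 = 12
CS = (1/2) * Q* * (P_max - P*)
CS = (1/2) * 12 * (66 - 6)
CS = (1/2) * 12 * 60 = 360

360


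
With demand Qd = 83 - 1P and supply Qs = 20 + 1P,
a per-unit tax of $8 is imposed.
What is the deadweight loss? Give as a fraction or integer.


Pre-tax equilibrium quantity: Q* = 103/2
Post-tax equilibrium quantity: Q_tax = 95/2
Reduction in quantity: Q* - Q_tax = 4
DWL = (1/2) * tax * (Q* - Q_tax)
DWL = (1/2) * 8 * 4 = 16

16


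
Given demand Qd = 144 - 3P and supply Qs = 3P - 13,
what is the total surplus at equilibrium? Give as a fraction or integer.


Find equilibrium: 144 - 3P = 3P - 13
144 + 13 = 6P
P* = 157/6 = 157/6
Q* = 3*157/6 - 13 = 131/2
Inverse demand: P = 48 - Q/3, so P_max = 48
Inverse supply: P = 13/3 + Q/3, so P_min = 13/3
CS = (1/2) * 131/2 * (48 - 157/6) = 17161/24
PS = (1/2) * 131/2 * (157/6 - 13/3) = 17161/24
TS = CS + PS = 17161/24 + 17161/24 = 17161/12

17161/12


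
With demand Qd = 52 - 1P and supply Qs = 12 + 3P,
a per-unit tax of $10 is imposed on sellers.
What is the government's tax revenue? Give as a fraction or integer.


With tax on sellers, new supply: Qs' = 12 + 3(P - 10)
= 3P - 18
New equilibrium quantity:
Q_new = 69/2
Tax revenue = tax * Q_new = 10 * 69/2 = 345

345


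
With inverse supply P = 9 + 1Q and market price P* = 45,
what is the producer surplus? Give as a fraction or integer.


Minimum supply price (at Q=0): P_min = 9
Quantity supplied at P* = 45:
Q* = (45 - 9)/1 = 36
PS = (1/2) * Q* * (P* - P_min)
PS = (1/2) * 36 * (45 - 9)
PS = (1/2) * 36 * 36 = 648

648


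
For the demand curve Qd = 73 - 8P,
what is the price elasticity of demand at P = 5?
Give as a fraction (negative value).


dQ/dP = -8
At P = 5: Q = 73 - 8*5 = 33
E = (dQ/dP)(P/Q) = (-8)(5/33) = -40/33

-40/33


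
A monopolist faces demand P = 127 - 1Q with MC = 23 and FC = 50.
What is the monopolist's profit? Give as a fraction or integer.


MR = MC: 127 - 2Q = 23
Q* = 52
P* = 127 - 1*52 = 75
Profit = (P* - MC)*Q* - FC
= (75 - 23)*52 - 50
= 52*52 - 50
= 2704 - 50 = 2654

2654


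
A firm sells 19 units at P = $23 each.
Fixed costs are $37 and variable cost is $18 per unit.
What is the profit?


Total Revenue = P * Q = 23 * 19 = $437
Total Cost = FC + VC*Q = 37 + 18*19 = $379
Profit = TR - TC = 437 - 379 = $58

$58


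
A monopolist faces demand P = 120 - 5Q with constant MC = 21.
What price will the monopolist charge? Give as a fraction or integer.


MR = 120 - 10Q
Set MR = MC: 120 - 10Q = 21
Q* = 99/10
Substitute into demand:
P* = 120 - 5*99/10 = 141/2

141/2


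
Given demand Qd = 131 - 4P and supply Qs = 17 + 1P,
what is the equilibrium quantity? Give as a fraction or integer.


First find equilibrium price:
131 - 4P = 17 + 1P
P* = 114/5 = 114/5
Then substitute into demand:
Q* = 131 - 4 * 114/5 = 199/5

199/5


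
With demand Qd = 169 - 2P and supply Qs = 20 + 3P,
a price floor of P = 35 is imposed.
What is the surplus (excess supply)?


At P = 35:
Qd = 169 - 2*35 = 99
Qs = 20 + 3*35 = 125
Surplus = Qs - Qd = 125 - 99 = 26

26


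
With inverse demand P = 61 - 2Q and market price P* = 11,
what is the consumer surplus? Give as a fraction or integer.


Maximum willingness to pay (at Q=0): P_max = 61
Quantity demanded at P* = 11:
Q* = (61 - 11)/2 = 25
CS = (1/2) * Q* * (P_max - P*)
CS = (1/2) * 25 * (61 - 11)
CS = (1/2) * 25 * 50 = 625

625


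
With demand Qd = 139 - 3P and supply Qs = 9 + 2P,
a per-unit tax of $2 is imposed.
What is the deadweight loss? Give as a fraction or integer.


Pre-tax equilibrium quantity: Q* = 61
Post-tax equilibrium quantity: Q_tax = 293/5
Reduction in quantity: Q* - Q_tax = 12/5
DWL = (1/2) * tax * (Q* - Q_tax)
DWL = (1/2) * 2 * 12/5 = 12/5

12/5


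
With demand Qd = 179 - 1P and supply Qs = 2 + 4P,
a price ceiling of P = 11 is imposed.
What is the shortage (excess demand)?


At P = 11:
Qd = 179 - 1*11 = 168
Qs = 2 + 4*11 = 46
Shortage = Qd - Qs = 168 - 46 = 122

122


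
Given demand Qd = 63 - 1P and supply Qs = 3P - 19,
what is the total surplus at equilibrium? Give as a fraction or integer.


Find equilibrium: 63 - 1P = 3P - 19
63 + 19 = 4P
P* = 82/4 = 41/2
Q* = 3*41/2 - 19 = 85/2
Inverse demand: P = 63 - Q/1, so P_max = 63
Inverse supply: P = 19/3 + Q/3, so P_min = 19/3
CS = (1/2) * 85/2 * (63 - 41/2) = 7225/8
PS = (1/2) * 85/2 * (41/2 - 19/3) = 7225/24
TS = CS + PS = 7225/8 + 7225/24 = 7225/6

7225/6


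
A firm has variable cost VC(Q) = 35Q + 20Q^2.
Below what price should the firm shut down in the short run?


AVC(Q) = VC(Q)/Q = 35 + 20Q
AVC is increasing in Q, so minimum AVC is at Q -> 0+.
Min AVC = 35
The firm should shut down if P < 35.

35


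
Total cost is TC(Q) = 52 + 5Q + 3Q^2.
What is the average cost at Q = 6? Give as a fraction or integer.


TC(6) = 52 + 5*6 + 3*6^2
TC(6) = 52 + 30 + 108 = 190
AC = TC/Q = 190/6 = 95/3

95/3


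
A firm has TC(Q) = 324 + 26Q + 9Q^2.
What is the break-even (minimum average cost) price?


AC(Q) = 324/Q + 26 + 9Q
To minimize: dAC/dQ = -324/Q^2 + 9 = 0
Q^2 = 324/9 = 36
Q* = 6
Min AC = 324/6 + 26 + 9*6
Min AC = 54 + 26 + 54 = 134

134


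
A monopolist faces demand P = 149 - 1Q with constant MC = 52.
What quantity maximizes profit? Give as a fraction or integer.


TR = P*Q = (149 - 1Q)Q = 149Q - 1Q^2
MR = dTR/dQ = 149 - 2Q
Set MR = MC:
149 - 2Q = 52
97 = 2Q
Q* = 97/2 = 97/2

97/2


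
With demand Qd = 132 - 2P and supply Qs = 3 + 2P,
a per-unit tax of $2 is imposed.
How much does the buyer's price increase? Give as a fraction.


With a per-unit tax, the buyer's price increase depends on relative slopes.
Supply slope: d = 2, Demand slope: b = 2
Buyer's price increase = d * tax / (b + d)
= 2 * 2 / (2 + 2)
= 4 / 4 = 1

1


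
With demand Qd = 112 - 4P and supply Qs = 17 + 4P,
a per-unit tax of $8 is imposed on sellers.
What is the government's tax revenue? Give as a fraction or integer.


With tax on sellers, new supply: Qs' = 17 + 4(P - 8)
= 4P - 15
New equilibrium quantity:
Q_new = 97/2
Tax revenue = tax * Q_new = 8 * 97/2 = 388

388


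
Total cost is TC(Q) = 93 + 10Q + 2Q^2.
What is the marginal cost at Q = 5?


MC = dTC/dQ = 10 + 2*2*Q
At Q = 5:
MC = 10 + 4*5
MC = 10 + 20 = 30

30


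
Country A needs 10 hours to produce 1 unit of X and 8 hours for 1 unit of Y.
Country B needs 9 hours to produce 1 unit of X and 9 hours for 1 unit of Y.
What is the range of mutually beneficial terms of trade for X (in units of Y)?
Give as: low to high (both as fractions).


Opportunity cost of X for Country A = hours_X / hours_Y = 10/8 = 5/4 units of Y
Opportunity cost of X for Country B = hours_X / hours_Y = 9/9 = 1 units of Y
Terms of trade must be between the two opportunity costs.
Range: 1 to 5/4

1 to 5/4


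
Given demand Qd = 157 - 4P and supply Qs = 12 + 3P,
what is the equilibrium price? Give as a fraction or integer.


At equilibrium, Qd = Qs.
157 - 4P = 12 + 3P
157 - 12 = 4P + 3P
145 = 7P
P* = 145/7 = 145/7

145/7


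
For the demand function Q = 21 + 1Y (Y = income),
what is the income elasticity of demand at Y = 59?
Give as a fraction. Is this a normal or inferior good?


dQ/dY = 1
At Y = 59: Q = 21 + 1*59 = 80
Ey = (dQ/dY)(Y/Q) = 1 * 59 / 80 = 59/80
Since Ey > 0, this is a normal good.

59/80 (normal good)


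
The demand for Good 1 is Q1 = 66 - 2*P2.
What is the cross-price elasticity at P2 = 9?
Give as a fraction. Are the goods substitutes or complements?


dQ1/dP2 = -2
At P2 = 9: Q1 = 66 - 2*9 = 48
Exy = (dQ1/dP2)(P2/Q1) = -2 * 9 / 48 = -3/8
Since Exy < 0, the goods are complements.

-3/8 (complements)


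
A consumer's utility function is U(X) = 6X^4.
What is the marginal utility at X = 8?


MU = dU/dX = 6*4*X^(4-1)
MU = 24*X^3
At X = 8:
MU = 24 * 8^3
MU = 24 * 512 = 12288

12288


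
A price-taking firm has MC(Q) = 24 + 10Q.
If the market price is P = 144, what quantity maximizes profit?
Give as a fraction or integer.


In perfect competition, profit is maximized where P = MC.
144 = 24 + 10Q
120 = 10Q
Q* = 120/10 = 12

12


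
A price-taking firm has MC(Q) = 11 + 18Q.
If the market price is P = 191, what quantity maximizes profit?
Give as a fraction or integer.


In perfect competition, profit is maximized where P = MC.
191 = 11 + 18Q
180 = 18Q
Q* = 180/18 = 10

10


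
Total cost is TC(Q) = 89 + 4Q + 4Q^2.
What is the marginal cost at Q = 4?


MC = dTC/dQ = 4 + 2*4*Q
At Q = 4:
MC = 4 + 8*4
MC = 4 + 32 = 36

36


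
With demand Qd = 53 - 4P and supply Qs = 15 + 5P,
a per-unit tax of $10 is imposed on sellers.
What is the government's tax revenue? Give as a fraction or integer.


With tax on sellers, new supply: Qs' = 15 + 5(P - 10)
= 5P - 35
New equilibrium quantity:
Q_new = 125/9
Tax revenue = tax * Q_new = 10 * 125/9 = 1250/9

1250/9


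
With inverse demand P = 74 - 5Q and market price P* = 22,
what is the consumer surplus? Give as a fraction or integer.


Maximum willingness to pay (at Q=0): P_max = 74
Quantity demanded at P* = 22:
Q* = (74 - 22)/5 = 52/5
CS = (1/2) * Q* * (P_max - P*)
CS = (1/2) * 52/5 * (74 - 22)
CS = (1/2) * 52/5 * 52 = 1352/5

1352/5


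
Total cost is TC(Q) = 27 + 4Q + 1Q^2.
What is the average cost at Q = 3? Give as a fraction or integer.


TC(3) = 27 + 4*3 + 1*3^2
TC(3) = 27 + 12 + 9 = 48
AC = TC/Q = 48/3 = 16

16


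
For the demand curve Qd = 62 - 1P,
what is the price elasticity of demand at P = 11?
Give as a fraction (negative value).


dQ/dP = -1
At P = 11: Q = 62 - 1*11 = 51
E = (dQ/dP)(P/Q) = (-1)(11/51) = -11/51

-11/51


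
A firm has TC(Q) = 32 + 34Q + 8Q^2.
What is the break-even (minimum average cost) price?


AC(Q) = 32/Q + 34 + 8Q
To minimize: dAC/dQ = -32/Q^2 + 8 = 0
Q^2 = 32/8 = 4
Q* = 2
Min AC = 32/2 + 34 + 8*2
Min AC = 16 + 34 + 16 = 66

66


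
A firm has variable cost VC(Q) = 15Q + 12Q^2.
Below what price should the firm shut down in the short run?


AVC(Q) = VC(Q)/Q = 15 + 12Q
AVC is increasing in Q, so minimum AVC is at Q -> 0+.
Min AVC = 15
The firm should shut down if P < 15.

15


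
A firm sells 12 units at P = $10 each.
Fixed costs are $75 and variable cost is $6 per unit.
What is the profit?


Total Revenue = P * Q = 10 * 12 = $120
Total Cost = FC + VC*Q = 75 + 6*12 = $147
Profit = TR - TC = 120 - 147 = $-27

$-27


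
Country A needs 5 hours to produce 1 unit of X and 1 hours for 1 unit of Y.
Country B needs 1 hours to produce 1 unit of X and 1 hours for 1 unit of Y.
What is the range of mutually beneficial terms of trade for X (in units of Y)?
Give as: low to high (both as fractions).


Opportunity cost of X for Country A = hours_X / hours_Y = 5/1 = 5 units of Y
Opportunity cost of X for Country B = hours_X / hours_Y = 1/1 = 1 units of Y
Terms of trade must be between the two opportunity costs.
Range: 1 to 5

1 to 5


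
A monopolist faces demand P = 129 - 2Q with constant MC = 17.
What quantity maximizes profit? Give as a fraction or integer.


TR = P*Q = (129 - 2Q)Q = 129Q - 2Q^2
MR = dTR/dQ = 129 - 4Q
Set MR = MC:
129 - 4Q = 17
112 = 4Q
Q* = 112/4 = 28

28


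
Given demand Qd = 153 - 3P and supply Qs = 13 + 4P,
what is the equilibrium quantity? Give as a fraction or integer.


First find equilibrium price:
153 - 3P = 13 + 4P
P* = 140/7 = 20
Then substitute into demand:
Q* = 153 - 3 * 20 = 93

93


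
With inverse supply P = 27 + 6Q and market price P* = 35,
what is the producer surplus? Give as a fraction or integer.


Minimum supply price (at Q=0): P_min = 27
Quantity supplied at P* = 35:
Q* = (35 - 27)/6 = 4/3
PS = (1/2) * Q* * (P* - P_min)
PS = (1/2) * 4/3 * (35 - 27)
PS = (1/2) * 4/3 * 8 = 16/3

16/3


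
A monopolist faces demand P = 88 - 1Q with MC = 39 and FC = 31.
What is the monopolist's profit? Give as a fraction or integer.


MR = MC: 88 - 2Q = 39
Q* = 49/2
P* = 88 - 1*49/2 = 127/2
Profit = (P* - MC)*Q* - FC
= (127/2 - 39)*49/2 - 31
= 49/2*49/2 - 31
= 2401/4 - 31 = 2277/4

2277/4


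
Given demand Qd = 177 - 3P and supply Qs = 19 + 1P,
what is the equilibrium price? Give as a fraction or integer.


At equilibrium, Qd = Qs.
177 - 3P = 19 + 1P
177 - 19 = 3P + 1P
158 = 4P
P* = 158/4 = 79/2

79/2


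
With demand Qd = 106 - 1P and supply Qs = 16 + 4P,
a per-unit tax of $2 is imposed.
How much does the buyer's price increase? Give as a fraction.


With a per-unit tax, the buyer's price increase depends on relative slopes.
Supply slope: d = 4, Demand slope: b = 1
Buyer's price increase = d * tax / (b + d)
= 4 * 2 / (1 + 4)
= 8 / 5 = 8/5

8/5


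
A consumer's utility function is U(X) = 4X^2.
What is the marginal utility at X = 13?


MU = dU/dX = 4*2*X^(2-1)
MU = 8*X^1
At X = 13:
MU = 8 * 13^1
MU = 8 * 13 = 104

104


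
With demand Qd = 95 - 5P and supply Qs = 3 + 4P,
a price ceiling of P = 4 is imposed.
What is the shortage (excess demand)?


At P = 4:
Qd = 95 - 5*4 = 75
Qs = 3 + 4*4 = 19
Shortage = Qd - Qs = 75 - 19 = 56

56


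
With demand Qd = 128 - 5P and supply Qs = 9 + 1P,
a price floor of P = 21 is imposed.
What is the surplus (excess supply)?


At P = 21:
Qd = 128 - 5*21 = 23
Qs = 9 + 1*21 = 30
Surplus = Qs - Qd = 30 - 23 = 7

7


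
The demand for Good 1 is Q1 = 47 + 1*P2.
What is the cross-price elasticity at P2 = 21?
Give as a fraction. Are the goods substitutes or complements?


dQ1/dP2 = 1
At P2 = 21: Q1 = 47 + 1*21 = 68
Exy = (dQ1/dP2)(P2/Q1) = 1 * 21 / 68 = 21/68
Since Exy > 0, the goods are substitutes.

21/68 (substitutes)


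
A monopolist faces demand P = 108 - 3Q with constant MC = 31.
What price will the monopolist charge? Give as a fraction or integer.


MR = 108 - 6Q
Set MR = MC: 108 - 6Q = 31
Q* = 77/6
Substitute into demand:
P* = 108 - 3*77/6 = 139/2

139/2


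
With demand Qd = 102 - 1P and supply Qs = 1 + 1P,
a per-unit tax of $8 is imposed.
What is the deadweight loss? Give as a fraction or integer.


Pre-tax equilibrium quantity: Q* = 103/2
Post-tax equilibrium quantity: Q_tax = 95/2
Reduction in quantity: Q* - Q_tax = 4
DWL = (1/2) * tax * (Q* - Q_tax)
DWL = (1/2) * 8 * 4 = 16

16


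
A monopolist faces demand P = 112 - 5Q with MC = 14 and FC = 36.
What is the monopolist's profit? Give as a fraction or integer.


MR = MC: 112 - 10Q = 14
Q* = 49/5
P* = 112 - 5*49/5 = 63
Profit = (P* - MC)*Q* - FC
= (63 - 14)*49/5 - 36
= 49*49/5 - 36
= 2401/5 - 36 = 2221/5

2221/5


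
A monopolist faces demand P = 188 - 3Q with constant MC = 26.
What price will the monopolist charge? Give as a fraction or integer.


MR = 188 - 6Q
Set MR = MC: 188 - 6Q = 26
Q* = 27
Substitute into demand:
P* = 188 - 3*27 = 107

107


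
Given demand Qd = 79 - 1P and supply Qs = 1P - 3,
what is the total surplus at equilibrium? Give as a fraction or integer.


Find equilibrium: 79 - 1P = 1P - 3
79 + 3 = 2P
P* = 82/2 = 41
Q* = 1*41 - 3 = 38
Inverse demand: P = 79 - Q/1, so P_max = 79
Inverse supply: P = 3 + Q/1, so P_min = 3
CS = (1/2) * 38 * (79 - 41) = 722
PS = (1/2) * 38 * (41 - 3) = 722
TS = CS + PS = 722 + 722 = 1444

1444


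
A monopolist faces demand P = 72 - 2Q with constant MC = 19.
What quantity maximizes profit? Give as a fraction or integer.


TR = P*Q = (72 - 2Q)Q = 72Q - 2Q^2
MR = dTR/dQ = 72 - 4Q
Set MR = MC:
72 - 4Q = 19
53 = 4Q
Q* = 53/4 = 53/4

53/4


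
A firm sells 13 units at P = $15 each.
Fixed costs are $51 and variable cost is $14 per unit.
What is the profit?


Total Revenue = P * Q = 15 * 13 = $195
Total Cost = FC + VC*Q = 51 + 14*13 = $233
Profit = TR - TC = 195 - 233 = $-38

$-38


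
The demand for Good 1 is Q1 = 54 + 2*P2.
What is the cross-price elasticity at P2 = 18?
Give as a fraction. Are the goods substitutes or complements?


dQ1/dP2 = 2
At P2 = 18: Q1 = 54 + 2*18 = 90
Exy = (dQ1/dP2)(P2/Q1) = 2 * 18 / 90 = 2/5
Since Exy > 0, the goods are substitutes.

2/5 (substitutes)


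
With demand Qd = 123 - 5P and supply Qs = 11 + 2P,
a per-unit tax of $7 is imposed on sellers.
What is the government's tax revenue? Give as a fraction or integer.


With tax on sellers, new supply: Qs' = 11 + 2(P - 7)
= 2P - 3
New equilibrium quantity:
Q_new = 33
Tax revenue = tax * Q_new = 7 * 33 = 231

231


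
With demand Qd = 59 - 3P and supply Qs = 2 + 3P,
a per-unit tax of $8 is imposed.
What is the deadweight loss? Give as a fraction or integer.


Pre-tax equilibrium quantity: Q* = 61/2
Post-tax equilibrium quantity: Q_tax = 37/2
Reduction in quantity: Q* - Q_tax = 12
DWL = (1/2) * tax * (Q* - Q_tax)
DWL = (1/2) * 8 * 12 = 48

48


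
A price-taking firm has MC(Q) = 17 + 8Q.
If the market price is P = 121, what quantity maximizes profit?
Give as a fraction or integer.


In perfect competition, profit is maximized where P = MC.
121 = 17 + 8Q
104 = 8Q
Q* = 104/8 = 13

13


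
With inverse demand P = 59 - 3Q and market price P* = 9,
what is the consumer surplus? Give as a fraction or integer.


Maximum willingness to pay (at Q=0): P_max = 59
Quantity demanded at P* = 9:
Q* = (59 - 9)/3 = 50/3
CS = (1/2) * Q* * (P_max - P*)
CS = (1/2) * 50/3 * (59 - 9)
CS = (1/2) * 50/3 * 50 = 1250/3

1250/3


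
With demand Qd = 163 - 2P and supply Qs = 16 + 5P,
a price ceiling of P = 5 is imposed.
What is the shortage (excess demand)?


At P = 5:
Qd = 163 - 2*5 = 153
Qs = 16 + 5*5 = 41
Shortage = Qd - Qs = 153 - 41 = 112

112


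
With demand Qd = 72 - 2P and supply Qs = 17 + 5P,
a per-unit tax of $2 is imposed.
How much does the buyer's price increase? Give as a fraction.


With a per-unit tax, the buyer's price increase depends on relative slopes.
Supply slope: d = 5, Demand slope: b = 2
Buyer's price increase = d * tax / (b + d)
= 5 * 2 / (2 + 5)
= 10 / 7 = 10/7

10/7


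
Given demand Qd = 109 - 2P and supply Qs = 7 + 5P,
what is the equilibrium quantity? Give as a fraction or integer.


First find equilibrium price:
109 - 2P = 7 + 5P
P* = 102/7 = 102/7
Then substitute into demand:
Q* = 109 - 2 * 102/7 = 559/7

559/7


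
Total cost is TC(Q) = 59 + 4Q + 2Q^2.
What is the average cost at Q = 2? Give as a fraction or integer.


TC(2) = 59 + 4*2 + 2*2^2
TC(2) = 59 + 8 + 8 = 75
AC = TC/Q = 75/2 = 75/2

75/2


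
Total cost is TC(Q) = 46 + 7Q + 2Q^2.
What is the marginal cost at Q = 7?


MC = dTC/dQ = 7 + 2*2*Q
At Q = 7:
MC = 7 + 4*7
MC = 7 + 28 = 35

35


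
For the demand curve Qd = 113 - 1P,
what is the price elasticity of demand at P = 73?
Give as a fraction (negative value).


dQ/dP = -1
At P = 73: Q = 113 - 1*73 = 40
E = (dQ/dP)(P/Q) = (-1)(73/40) = -73/40

-73/40


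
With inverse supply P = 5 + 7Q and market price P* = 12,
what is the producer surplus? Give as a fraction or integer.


Minimum supply price (at Q=0): P_min = 5
Quantity supplied at P* = 12:
Q* = (12 - 5)/7 = 1
PS = (1/2) * Q* * (P* - P_min)
PS = (1/2) * 1 * (12 - 5)
PS = (1/2) * 1 * 7 = 7/2

7/2


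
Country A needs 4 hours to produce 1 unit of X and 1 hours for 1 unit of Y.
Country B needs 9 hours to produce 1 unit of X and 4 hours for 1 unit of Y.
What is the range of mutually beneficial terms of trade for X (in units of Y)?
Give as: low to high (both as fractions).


Opportunity cost of X for Country A = hours_X / hours_Y = 4/1 = 4 units of Y
Opportunity cost of X for Country B = hours_X / hours_Y = 9/4 = 9/4 units of Y
Terms of trade must be between the two opportunity costs.
Range: 9/4 to 4

9/4 to 4


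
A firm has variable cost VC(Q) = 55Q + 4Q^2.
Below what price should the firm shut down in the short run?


AVC(Q) = VC(Q)/Q = 55 + 4Q
AVC is increasing in Q, so minimum AVC is at Q -> 0+.
Min AVC = 55
The firm should shut down if P < 55.

55


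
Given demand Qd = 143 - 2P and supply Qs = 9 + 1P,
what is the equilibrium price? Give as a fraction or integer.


At equilibrium, Qd = Qs.
143 - 2P = 9 + 1P
143 - 9 = 2P + 1P
134 = 3P
P* = 134/3 = 134/3

134/3


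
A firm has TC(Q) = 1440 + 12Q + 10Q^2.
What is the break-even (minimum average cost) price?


AC(Q) = 1440/Q + 12 + 10Q
To minimize: dAC/dQ = -1440/Q^2 + 10 = 0
Q^2 = 1440/10 = 144
Q* = 12
Min AC = 1440/12 + 12 + 10*12
Min AC = 120 + 12 + 120 = 252

252


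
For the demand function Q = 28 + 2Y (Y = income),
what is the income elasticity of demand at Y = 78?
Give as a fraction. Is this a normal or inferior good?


dQ/dY = 2
At Y = 78: Q = 28 + 2*78 = 184
Ey = (dQ/dY)(Y/Q) = 2 * 78 / 184 = 39/46
Since Ey > 0, this is a normal good.

39/46 (normal good)


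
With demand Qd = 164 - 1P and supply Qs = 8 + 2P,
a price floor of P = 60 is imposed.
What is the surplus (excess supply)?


At P = 60:
Qd = 164 - 1*60 = 104
Qs = 8 + 2*60 = 128
Surplus = Qs - Qd = 128 - 104 = 24

24


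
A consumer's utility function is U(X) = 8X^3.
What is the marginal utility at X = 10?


MU = dU/dX = 8*3*X^(3-1)
MU = 24*X^2
At X = 10:
MU = 24 * 10^2
MU = 24 * 100 = 2400

2400


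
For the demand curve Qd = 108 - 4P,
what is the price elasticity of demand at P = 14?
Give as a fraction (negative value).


dQ/dP = -4
At P = 14: Q = 108 - 4*14 = 52
E = (dQ/dP)(P/Q) = (-4)(14/52) = -14/13

-14/13


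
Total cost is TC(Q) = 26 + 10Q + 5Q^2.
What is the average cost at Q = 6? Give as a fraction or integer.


TC(6) = 26 + 10*6 + 5*6^2
TC(6) = 26 + 60 + 180 = 266
AC = TC/Q = 266/6 = 133/3

133/3


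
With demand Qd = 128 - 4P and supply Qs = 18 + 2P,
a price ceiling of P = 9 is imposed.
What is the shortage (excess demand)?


At P = 9:
Qd = 128 - 4*9 = 92
Qs = 18 + 2*9 = 36
Shortage = Qd - Qs = 92 - 36 = 56

56


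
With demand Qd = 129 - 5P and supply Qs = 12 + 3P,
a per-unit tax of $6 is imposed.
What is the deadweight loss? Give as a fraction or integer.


Pre-tax equilibrium quantity: Q* = 447/8
Post-tax equilibrium quantity: Q_tax = 357/8
Reduction in quantity: Q* - Q_tax = 45/4
DWL = (1/2) * tax * (Q* - Q_tax)
DWL = (1/2) * 6 * 45/4 = 135/4

135/4


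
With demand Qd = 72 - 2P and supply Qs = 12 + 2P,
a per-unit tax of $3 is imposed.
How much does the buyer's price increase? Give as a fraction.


With a per-unit tax, the buyer's price increase depends on relative slopes.
Supply slope: d = 2, Demand slope: b = 2
Buyer's price increase = d * tax / (b + d)
= 2 * 3 / (2 + 2)
= 6 / 4 = 3/2

3/2


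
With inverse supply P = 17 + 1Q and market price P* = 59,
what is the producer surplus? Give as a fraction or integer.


Minimum supply price (at Q=0): P_min = 17
Quantity supplied at P* = 59:
Q* = (59 - 17)/1 = 42
PS = (1/2) * Q* * (P* - P_min)
PS = (1/2) * 42 * (59 - 17)
PS = (1/2) * 42 * 42 = 882

882


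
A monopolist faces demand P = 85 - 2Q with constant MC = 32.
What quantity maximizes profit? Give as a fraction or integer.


TR = P*Q = (85 - 2Q)Q = 85Q - 2Q^2
MR = dTR/dQ = 85 - 4Q
Set MR = MC:
85 - 4Q = 32
53 = 4Q
Q* = 53/4 = 53/4

53/4


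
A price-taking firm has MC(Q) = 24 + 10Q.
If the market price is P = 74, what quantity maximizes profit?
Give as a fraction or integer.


In perfect competition, profit is maximized where P = MC.
74 = 24 + 10Q
50 = 10Q
Q* = 50/10 = 5

5


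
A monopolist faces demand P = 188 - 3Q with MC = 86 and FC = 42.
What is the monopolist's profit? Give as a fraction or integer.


MR = MC: 188 - 6Q = 86
Q* = 17
P* = 188 - 3*17 = 137
Profit = (P* - MC)*Q* - FC
= (137 - 86)*17 - 42
= 51*17 - 42
= 867 - 42 = 825

825


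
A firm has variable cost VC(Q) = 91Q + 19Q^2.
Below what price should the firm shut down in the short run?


AVC(Q) = VC(Q)/Q = 91 + 19Q
AVC is increasing in Q, so minimum AVC is at Q -> 0+.
Min AVC = 91
The firm should shut down if P < 91.

91


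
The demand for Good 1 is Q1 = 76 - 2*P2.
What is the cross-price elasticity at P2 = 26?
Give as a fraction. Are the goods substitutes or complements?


dQ1/dP2 = -2
At P2 = 26: Q1 = 76 - 2*26 = 24
Exy = (dQ1/dP2)(P2/Q1) = -2 * 26 / 24 = -13/6
Since Exy < 0, the goods are complements.

-13/6 (complements)


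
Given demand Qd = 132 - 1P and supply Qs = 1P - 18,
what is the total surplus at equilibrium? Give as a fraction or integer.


Find equilibrium: 132 - 1P = 1P - 18
132 + 18 = 2P
P* = 150/2 = 75
Q* = 1*75 - 18 = 57
Inverse demand: P = 132 - Q/1, so P_max = 132
Inverse supply: P = 18 + Q/1, so P_min = 18
CS = (1/2) * 57 * (132 - 75) = 3249/2
PS = (1/2) * 57 * (75 - 18) = 3249/2
TS = CS + PS = 3249/2 + 3249/2 = 3249

3249


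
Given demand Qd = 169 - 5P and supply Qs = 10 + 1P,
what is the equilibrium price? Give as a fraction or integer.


At equilibrium, Qd = Qs.
169 - 5P = 10 + 1P
169 - 10 = 5P + 1P
159 = 6P
P* = 159/6 = 53/2

53/2


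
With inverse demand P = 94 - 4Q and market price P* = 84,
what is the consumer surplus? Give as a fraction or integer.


Maximum willingness to pay (at Q=0): P_max = 94
Quantity demanded at P* = 84:
Q* = (94 - 84)/4 = 5/2
CS = (1/2) * Q* * (P_max - P*)
CS = (1/2) * 5/2 * (94 - 84)
CS = (1/2) * 5/2 * 10 = 25/2

25/2


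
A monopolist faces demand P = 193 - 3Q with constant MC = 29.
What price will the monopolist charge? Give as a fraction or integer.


MR = 193 - 6Q
Set MR = MC: 193 - 6Q = 29
Q* = 82/3
Substitute into demand:
P* = 193 - 3*82/3 = 111

111


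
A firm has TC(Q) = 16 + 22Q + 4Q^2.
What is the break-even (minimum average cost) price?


AC(Q) = 16/Q + 22 + 4Q
To minimize: dAC/dQ = -16/Q^2 + 4 = 0
Q^2 = 16/4 = 4
Q* = 2
Min AC = 16/2 + 22 + 4*2
Min AC = 8 + 22 + 8 = 38

38


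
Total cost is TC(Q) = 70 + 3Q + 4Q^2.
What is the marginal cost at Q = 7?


MC = dTC/dQ = 3 + 2*4*Q
At Q = 7:
MC = 3 + 8*7
MC = 3 + 56 = 59

59


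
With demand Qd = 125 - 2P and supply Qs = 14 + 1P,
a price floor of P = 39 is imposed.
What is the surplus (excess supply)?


At P = 39:
Qd = 125 - 2*39 = 47
Qs = 14 + 1*39 = 53
Surplus = Qs - Qd = 53 - 47 = 6

6


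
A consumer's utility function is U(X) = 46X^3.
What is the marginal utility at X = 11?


MU = dU/dX = 46*3*X^(3-1)
MU = 138*X^2
At X = 11:
MU = 138 * 11^2
MU = 138 * 121 = 16698

16698


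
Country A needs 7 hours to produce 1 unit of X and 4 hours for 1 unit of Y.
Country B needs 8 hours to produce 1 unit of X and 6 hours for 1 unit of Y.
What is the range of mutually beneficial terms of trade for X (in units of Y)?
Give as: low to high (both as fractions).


Opportunity cost of X for Country A = hours_X / hours_Y = 7/4 = 7/4 units of Y
Opportunity cost of X for Country B = hours_X / hours_Y = 8/6 = 4/3 units of Y
Terms of trade must be between the two opportunity costs.
Range: 4/3 to 7/4

4/3 to 7/4


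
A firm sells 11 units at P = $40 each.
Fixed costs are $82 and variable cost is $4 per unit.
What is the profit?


Total Revenue = P * Q = 40 * 11 = $440
Total Cost = FC + VC*Q = 82 + 4*11 = $126
Profit = TR - TC = 440 - 126 = $314

$314


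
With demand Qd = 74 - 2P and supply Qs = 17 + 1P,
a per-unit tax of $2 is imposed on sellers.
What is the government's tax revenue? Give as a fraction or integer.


With tax on sellers, new supply: Qs' = 17 + 1(P - 2)
= 15 + 1P
New equilibrium quantity:
Q_new = 104/3
Tax revenue = tax * Q_new = 2 * 104/3 = 208/3

208/3
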